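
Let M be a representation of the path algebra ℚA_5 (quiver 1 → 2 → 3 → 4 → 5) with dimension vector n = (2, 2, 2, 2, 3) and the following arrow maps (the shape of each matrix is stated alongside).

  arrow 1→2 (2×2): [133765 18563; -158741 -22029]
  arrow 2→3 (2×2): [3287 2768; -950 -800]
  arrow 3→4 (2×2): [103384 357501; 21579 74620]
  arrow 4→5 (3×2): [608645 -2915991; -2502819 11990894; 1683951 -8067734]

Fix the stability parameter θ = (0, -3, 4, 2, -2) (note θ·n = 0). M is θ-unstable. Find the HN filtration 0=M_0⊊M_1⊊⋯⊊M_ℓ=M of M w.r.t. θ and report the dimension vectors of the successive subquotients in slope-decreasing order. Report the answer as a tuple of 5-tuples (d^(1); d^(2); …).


Interval decomposition of M: I[1,2], I[1,5], I[3,5], I[5,5].
HN type (ℓ=3): μ^(1)=4/3; μ^(2)=-3/2; μ^(3)=-2

((0, 0, 2, 2, 2); (2, 2, 0, 0, 0); (0, 0, 0, 0, 1))


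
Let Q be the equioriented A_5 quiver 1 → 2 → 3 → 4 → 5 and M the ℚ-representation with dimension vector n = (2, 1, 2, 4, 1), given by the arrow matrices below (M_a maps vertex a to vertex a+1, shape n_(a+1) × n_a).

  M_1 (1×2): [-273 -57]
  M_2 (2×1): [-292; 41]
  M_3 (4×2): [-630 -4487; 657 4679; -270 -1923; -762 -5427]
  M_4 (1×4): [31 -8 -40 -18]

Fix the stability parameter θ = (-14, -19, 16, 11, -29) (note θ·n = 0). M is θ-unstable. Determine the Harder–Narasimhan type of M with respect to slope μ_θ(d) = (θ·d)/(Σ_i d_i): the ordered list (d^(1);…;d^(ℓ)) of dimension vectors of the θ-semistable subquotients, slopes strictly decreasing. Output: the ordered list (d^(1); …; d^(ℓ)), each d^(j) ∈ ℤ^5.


Interval decomposition of M: I[1,1], I[1,5], I[3,4], I[4,4]^2.
HN type (ℓ=5): μ^(1)=27/2; μ^(2)=11; μ^(3)=-2/3; μ^(4)=-14; μ^(5)=-33/2

((0, 0, 1, 1, 0); (0, 0, 0, 2, 0); (0, 0, 1, 1, 1); (1, 0, 0, 0, 0); (1, 1, 0, 0, 0))


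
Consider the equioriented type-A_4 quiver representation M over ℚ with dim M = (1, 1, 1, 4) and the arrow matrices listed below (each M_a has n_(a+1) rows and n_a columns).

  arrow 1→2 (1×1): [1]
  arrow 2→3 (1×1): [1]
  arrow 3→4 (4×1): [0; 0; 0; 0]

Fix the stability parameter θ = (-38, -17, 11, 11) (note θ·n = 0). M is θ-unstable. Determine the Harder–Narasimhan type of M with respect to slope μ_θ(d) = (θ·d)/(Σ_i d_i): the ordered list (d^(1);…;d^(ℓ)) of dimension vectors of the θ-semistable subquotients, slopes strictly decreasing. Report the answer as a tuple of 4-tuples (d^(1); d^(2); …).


Interval decomposition of M: I[1,3], I[4,4]^4.
HN type (ℓ=3): μ^(1)=11; μ^(2)=-17; μ^(3)=-38

((0, 0, 1, 4); (0, 1, 0, 0); (1, 0, 0, 0))


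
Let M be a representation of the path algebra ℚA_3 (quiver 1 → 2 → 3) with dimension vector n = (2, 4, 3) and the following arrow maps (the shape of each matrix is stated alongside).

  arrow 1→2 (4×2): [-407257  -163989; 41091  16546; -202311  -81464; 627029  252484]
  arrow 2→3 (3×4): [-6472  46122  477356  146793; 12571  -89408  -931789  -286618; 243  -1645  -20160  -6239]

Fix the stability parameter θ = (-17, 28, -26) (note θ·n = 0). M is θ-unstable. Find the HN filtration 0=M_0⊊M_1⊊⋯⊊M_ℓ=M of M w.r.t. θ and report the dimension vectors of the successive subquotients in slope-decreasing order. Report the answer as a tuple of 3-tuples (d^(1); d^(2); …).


Interval decomposition of M: I[1,3]^2, I[2,2], I[2,3].
HN type (ℓ=3): μ^(1)=28; μ^(2)=1; μ^(3)=-17

((0, 1, 0); (0, 3, 3); (2, 0, 0))


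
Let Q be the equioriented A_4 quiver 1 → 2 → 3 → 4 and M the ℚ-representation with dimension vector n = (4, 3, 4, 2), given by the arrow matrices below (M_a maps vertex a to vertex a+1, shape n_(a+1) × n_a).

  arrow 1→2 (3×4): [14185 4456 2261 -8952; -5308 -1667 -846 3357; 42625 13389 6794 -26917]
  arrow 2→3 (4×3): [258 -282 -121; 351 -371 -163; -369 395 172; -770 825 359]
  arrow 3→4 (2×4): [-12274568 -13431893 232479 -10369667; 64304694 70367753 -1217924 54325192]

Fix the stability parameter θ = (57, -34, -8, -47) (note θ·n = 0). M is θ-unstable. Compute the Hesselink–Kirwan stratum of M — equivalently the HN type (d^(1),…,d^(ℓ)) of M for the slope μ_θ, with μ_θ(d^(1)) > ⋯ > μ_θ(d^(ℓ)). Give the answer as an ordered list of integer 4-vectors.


Interval decomposition of M: I[1,1], I[1,3], I[1,4]^2, I[3,3].
HN type (ℓ=3): μ^(1)=57; μ^(2)=5; μ^(3)=-8

((1, 0, 0, 0); (1, 1, 1, 0); (2, 2, 3, 2))


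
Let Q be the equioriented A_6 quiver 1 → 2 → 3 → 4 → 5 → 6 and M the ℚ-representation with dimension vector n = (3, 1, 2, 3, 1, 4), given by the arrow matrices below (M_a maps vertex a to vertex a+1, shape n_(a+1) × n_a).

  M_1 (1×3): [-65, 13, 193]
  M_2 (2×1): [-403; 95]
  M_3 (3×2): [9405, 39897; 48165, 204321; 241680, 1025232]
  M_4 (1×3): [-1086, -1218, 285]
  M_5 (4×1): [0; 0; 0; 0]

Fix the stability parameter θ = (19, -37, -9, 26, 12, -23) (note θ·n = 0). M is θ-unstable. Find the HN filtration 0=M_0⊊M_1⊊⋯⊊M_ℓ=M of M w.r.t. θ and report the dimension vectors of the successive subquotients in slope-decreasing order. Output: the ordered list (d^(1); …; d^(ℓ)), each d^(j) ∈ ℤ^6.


Via rank(M_{q-1}∘⋯∘M_p): M ≅ I[1,1]^2, I[1,3], I[3,4], I[4,4], I[4,5], I[6,6]^4.
μ_θ-semistable layers: μ^(1)=26; μ^(2)=19; μ^(3)=-9; μ^(4)=-23

((0, 0, 0, 2, 0, 0); (2, 0, 0, 1, 1, 0); (1, 1, 2, 0, 0, 0); (0, 0, 0, 0, 0, 4))


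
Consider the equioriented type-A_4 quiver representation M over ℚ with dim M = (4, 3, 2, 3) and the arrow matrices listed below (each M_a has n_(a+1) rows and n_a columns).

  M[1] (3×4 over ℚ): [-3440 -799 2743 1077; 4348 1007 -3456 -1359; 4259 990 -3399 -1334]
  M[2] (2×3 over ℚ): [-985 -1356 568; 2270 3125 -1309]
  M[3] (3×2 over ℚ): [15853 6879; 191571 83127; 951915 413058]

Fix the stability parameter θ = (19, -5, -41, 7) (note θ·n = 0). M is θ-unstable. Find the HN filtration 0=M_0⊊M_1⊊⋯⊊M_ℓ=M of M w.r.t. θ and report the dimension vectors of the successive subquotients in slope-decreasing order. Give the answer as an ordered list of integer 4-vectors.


Barcode: M ≅ I[1,1], I[1,2], I[1,4]^2, I[4,4]. HN layers by μ_θ (3 steps, strictly decreasing):
  μ^(1)=19; μ^(2)=7; μ^(3)=-9

((1, 0, 0, 0); (1, 1, 0, 3); (2, 2, 2, 0))


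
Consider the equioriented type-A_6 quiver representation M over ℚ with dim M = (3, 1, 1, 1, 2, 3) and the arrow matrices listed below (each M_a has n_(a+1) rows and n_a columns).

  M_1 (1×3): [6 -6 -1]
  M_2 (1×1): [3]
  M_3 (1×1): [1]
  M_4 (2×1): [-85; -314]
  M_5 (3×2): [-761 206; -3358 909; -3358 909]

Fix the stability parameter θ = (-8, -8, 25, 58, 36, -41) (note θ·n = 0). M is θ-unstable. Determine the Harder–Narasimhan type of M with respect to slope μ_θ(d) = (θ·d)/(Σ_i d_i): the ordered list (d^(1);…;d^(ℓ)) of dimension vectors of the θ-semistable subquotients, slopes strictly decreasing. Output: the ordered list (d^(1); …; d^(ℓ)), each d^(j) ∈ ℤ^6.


Barcode: M ≅ I[1,1]^2, I[1,6], I[5,6], I[6,6]. HN layers by μ_θ (4 steps, strictly decreasing):
  μ^(1)=39/2; μ^(2)=-5/2; μ^(3)=-8; μ^(4)=-41

((0, 0, 1, 1, 1, 1); (0, 0, 0, 0, 1, 1); (3, 1, 0, 0, 0, 0); (0, 0, 0, 0, 0, 1))


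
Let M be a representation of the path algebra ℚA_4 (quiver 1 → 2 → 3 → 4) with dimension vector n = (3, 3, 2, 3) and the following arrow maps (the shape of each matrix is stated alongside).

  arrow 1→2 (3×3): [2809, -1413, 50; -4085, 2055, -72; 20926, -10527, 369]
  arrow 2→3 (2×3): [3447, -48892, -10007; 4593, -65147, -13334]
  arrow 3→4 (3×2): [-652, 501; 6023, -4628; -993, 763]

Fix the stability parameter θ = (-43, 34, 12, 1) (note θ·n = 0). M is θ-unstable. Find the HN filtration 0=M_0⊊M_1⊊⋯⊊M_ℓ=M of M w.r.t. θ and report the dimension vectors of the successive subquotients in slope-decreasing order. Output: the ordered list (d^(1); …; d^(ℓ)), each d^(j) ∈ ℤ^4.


Interval decomposition of M: I[1,1], I[1,2], I[1,4], I[2,4], I[4,4].
HN type (ℓ=4): μ^(1)=34; μ^(2)=47/3; μ^(3)=1; μ^(4)=-43

((0, 1, 0, 0); (0, 2, 2, 2); (0, 0, 0, 1); (3, 0, 0, 0))


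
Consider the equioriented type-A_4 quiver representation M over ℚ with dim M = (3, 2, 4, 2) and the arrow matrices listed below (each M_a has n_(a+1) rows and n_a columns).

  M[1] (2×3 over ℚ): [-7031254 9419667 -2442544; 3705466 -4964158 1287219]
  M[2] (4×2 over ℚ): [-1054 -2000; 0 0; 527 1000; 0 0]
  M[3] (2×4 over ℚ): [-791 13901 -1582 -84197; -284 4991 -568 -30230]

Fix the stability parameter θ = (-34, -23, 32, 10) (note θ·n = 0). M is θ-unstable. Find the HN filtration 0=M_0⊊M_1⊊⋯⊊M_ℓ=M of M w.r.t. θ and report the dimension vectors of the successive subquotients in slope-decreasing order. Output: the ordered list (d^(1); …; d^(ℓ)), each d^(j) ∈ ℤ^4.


Interval decomposition of M: I[1,1], I[1,2], I[1,3], I[3,3], I[3,4]^2.
HN type (ℓ=4): μ^(1)=32; μ^(2)=21; μ^(3)=-23; μ^(4)=-34

((0, 0, 2, 0); (0, 0, 2, 2); (0, 2, 0, 0); (3, 0, 0, 0))


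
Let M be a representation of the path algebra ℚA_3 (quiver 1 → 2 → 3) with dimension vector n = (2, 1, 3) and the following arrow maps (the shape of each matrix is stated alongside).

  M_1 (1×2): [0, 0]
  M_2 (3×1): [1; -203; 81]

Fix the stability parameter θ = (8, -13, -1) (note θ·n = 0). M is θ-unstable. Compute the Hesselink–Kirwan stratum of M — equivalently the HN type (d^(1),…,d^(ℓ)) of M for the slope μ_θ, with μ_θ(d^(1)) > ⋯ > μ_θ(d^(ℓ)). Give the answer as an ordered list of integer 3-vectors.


Via rank(M_{q-1}∘⋯∘M_p): M ≅ I[1,1]^2, I[2,3], I[3,3]^2.
μ_θ-semistable layers: μ^(1)=8; μ^(2)=-1; μ^(3)=-13

((2, 0, 0); (0, 0, 3); (0, 1, 0))


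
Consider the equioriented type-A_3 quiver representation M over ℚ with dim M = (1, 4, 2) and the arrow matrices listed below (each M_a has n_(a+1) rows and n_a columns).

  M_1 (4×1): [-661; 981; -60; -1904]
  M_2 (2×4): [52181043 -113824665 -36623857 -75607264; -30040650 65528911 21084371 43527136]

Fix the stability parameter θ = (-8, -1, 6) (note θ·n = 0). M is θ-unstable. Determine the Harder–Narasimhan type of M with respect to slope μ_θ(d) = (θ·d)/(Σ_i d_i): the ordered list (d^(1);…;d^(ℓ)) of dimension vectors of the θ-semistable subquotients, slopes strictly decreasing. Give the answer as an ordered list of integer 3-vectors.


Interval decomposition of M: I[1,3], I[2,2]^2, I[2,3].
HN type (ℓ=3): μ^(1)=6; μ^(2)=-1; μ^(3)=-8

((0, 0, 2); (0, 4, 0); (1, 0, 0))


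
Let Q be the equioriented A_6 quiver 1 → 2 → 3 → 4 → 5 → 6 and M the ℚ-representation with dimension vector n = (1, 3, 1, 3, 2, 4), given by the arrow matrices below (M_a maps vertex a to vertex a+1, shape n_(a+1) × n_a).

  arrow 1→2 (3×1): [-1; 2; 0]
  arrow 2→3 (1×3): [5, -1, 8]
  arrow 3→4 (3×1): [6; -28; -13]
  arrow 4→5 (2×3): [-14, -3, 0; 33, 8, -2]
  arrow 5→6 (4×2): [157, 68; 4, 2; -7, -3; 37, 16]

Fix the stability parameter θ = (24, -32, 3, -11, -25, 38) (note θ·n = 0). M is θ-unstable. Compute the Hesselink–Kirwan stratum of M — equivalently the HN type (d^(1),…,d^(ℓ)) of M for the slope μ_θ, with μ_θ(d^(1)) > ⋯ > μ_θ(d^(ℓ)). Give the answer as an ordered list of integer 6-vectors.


Interval decomposition of M: I[1,4], I[2,2]^2, I[4,6]^2, I[6,6]^2.
HN type (ℓ=4): μ^(1)=38; μ^(2)=-4; μ^(3)=-18; μ^(4)=-32

((0, 0, 0, 0, 0, 4); (1, 1, 1, 1, 0, 0); (0, 0, 0, 2, 2, 0); (0, 2, 0, 0, 0, 0))


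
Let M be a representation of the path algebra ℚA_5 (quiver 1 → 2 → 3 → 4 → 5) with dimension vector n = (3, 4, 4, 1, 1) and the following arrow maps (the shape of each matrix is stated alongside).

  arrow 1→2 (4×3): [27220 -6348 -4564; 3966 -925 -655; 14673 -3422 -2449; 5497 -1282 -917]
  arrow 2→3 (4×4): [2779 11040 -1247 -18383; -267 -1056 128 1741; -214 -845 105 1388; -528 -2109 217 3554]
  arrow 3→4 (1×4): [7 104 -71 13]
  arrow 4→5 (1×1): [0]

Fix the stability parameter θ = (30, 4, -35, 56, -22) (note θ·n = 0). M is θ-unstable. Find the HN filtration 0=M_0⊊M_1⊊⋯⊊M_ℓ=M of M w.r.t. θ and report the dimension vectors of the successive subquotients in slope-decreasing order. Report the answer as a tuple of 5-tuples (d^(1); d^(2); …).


Interval decomposition of M: I[1,3]^2, I[1,4], I[2,2], I[3,3], I[5,5].
HN type (ℓ=5): μ^(1)=56; μ^(2)=4; μ^(3)=-1/3; μ^(4)=-22; μ^(5)=-35

((0, 0, 0, 1, 0); (0, 1, 0, 0, 0); (3, 3, 3, 0, 0); (0, 0, 0, 0, 1); (0, 0, 1, 0, 0))


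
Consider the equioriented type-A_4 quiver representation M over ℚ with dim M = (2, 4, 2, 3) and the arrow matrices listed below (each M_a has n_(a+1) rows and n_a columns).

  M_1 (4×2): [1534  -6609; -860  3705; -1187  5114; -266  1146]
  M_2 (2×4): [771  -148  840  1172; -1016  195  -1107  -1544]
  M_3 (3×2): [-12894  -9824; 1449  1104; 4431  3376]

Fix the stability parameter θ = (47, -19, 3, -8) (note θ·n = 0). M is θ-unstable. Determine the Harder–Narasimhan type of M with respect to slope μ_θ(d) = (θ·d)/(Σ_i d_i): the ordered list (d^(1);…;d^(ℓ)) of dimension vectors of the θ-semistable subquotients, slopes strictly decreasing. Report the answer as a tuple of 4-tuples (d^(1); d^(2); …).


Via rank(M_{q-1}∘⋯∘M_p): M ≅ I[1,3], I[1,4], I[2,2]^2, I[4,4]^2.
μ_θ-semistable layers: μ^(1)=31/3; μ^(2)=23/4; μ^(3)=-8; μ^(4)=-19

((1, 1, 1, 0); (1, 1, 1, 1); (0, 0, 0, 2); (0, 2, 0, 0))


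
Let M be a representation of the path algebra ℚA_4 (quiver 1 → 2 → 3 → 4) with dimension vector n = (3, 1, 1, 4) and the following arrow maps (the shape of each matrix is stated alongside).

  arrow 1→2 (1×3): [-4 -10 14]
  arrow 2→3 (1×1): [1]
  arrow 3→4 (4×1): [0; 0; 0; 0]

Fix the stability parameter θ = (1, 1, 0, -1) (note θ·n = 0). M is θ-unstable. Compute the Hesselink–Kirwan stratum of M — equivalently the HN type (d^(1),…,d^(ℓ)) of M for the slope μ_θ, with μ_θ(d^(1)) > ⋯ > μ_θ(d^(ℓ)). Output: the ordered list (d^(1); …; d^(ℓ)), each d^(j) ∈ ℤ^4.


Barcode: M ≅ I[1,1]^2, I[1,3], I[4,4]^4. HN layers by μ_θ (3 steps, strictly decreasing):
  μ^(1)=1; μ^(2)=2/3; μ^(3)=-1

((2, 0, 0, 0); (1, 1, 1, 0); (0, 0, 0, 4))


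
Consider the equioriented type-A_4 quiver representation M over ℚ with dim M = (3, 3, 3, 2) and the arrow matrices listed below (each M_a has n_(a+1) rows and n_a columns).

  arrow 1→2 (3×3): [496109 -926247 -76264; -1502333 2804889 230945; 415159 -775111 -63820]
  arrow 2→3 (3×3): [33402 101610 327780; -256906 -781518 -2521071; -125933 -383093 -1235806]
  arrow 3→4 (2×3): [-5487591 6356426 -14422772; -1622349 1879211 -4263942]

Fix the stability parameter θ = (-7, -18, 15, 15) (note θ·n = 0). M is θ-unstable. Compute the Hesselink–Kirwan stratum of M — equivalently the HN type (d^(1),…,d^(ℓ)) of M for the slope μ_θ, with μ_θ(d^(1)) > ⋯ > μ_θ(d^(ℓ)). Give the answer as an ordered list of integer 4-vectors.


Via rank(M_{q-1}∘⋯∘M_p): M ≅ I[1,2], I[1,4]^2, I[3,3].
μ_θ-semistable layers: μ^(1)=15; μ^(2)=-25/2

((0, 0, 3, 2); (3, 3, 0, 0))


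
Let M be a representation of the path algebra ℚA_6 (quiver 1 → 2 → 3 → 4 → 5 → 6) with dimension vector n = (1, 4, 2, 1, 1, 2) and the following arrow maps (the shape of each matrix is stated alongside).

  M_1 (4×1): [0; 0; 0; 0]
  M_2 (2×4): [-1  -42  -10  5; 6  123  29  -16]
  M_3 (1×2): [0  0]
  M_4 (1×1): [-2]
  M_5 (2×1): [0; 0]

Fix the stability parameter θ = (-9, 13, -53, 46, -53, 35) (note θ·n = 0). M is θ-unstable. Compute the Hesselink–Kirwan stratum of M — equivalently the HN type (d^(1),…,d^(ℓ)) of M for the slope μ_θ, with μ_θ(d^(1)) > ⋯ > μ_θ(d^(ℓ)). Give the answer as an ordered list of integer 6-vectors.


Barcode: M ≅ I[1,1], I[2,2]^2, I[2,3]^2, I[4,5], I[6,6]^2. HN layers by μ_θ (5 steps, strictly decreasing):
  μ^(1)=35; μ^(2)=13; μ^(3)=-7/2; μ^(4)=-9; μ^(5)=-20

((0, 0, 0, 0, 0, 2); (0, 2, 0, 0, 0, 0); (0, 0, 0, 1, 1, 0); (1, 0, 0, 0, 0, 0); (0, 2, 2, 0, 0, 0))


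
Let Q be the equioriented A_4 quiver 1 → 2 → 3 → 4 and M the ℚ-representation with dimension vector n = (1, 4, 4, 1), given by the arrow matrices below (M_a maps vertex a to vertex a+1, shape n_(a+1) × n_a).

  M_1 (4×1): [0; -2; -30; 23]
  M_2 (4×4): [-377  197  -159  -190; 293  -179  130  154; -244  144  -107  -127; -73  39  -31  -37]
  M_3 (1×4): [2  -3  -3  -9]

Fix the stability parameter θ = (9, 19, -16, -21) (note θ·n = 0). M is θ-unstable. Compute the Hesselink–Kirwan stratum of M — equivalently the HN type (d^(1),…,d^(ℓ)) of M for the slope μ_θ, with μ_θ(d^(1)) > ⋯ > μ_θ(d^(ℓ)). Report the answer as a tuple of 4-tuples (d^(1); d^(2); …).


Interval decomposition of M: I[1,3], I[2,2], I[2,3], I[2,4], I[3,3].
HN type (ℓ=5): μ^(1)=19; μ^(2)=4; μ^(3)=3/2; μ^(4)=-6; μ^(5)=-16

((0, 1, 0, 0); (1, 1, 1, 0); (0, 1, 1, 0); (0, 1, 1, 1); (0, 0, 1, 0))


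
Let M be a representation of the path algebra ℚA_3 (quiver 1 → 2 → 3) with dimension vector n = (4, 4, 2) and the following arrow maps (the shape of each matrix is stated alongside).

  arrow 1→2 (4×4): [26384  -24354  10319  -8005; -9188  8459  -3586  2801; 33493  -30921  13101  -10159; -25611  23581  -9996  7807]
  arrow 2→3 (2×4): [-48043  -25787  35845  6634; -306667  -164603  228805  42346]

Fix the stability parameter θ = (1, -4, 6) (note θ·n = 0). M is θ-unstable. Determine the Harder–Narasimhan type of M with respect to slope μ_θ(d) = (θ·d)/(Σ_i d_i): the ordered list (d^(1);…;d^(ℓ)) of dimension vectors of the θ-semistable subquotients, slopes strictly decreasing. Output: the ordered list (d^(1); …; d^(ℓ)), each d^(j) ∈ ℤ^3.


Interval decomposition of M: I[1,2]^3, I[1,3], I[3,3].
HN type (ℓ=2): μ^(1)=6; μ^(2)=-3/2

((0, 0, 2); (4, 4, 0))


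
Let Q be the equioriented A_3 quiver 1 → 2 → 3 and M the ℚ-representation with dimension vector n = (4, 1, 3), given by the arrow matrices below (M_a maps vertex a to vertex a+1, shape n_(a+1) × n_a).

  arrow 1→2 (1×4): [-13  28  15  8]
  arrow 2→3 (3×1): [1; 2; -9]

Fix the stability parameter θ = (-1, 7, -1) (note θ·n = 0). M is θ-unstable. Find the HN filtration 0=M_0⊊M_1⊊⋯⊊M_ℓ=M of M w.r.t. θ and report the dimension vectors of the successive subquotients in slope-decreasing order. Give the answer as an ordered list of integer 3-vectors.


Barcode: M ≅ I[1,1]^3, I[1,3], I[3,3]^2. HN layers by μ_θ (2 steps, strictly decreasing):
  μ^(1)=3; μ^(2)=-1

((0, 1, 1); (4, 0, 2))


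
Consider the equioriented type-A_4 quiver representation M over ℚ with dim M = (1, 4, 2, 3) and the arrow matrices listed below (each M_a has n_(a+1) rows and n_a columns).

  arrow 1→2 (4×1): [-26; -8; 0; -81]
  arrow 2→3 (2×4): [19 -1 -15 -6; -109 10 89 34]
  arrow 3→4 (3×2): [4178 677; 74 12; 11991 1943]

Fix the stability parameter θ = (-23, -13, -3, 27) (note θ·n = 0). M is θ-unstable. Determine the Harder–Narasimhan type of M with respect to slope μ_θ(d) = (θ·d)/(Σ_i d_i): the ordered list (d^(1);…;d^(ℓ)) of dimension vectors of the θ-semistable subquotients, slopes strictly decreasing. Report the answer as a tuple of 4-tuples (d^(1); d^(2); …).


Barcode: M ≅ I[1,2], I[2,2], I[2,4]^2, I[4,4]. HN layers by μ_θ (4 steps, strictly decreasing):
  μ^(1)=27; μ^(2)=-3; μ^(3)=-13; μ^(4)=-23

((0, 0, 0, 3); (0, 0, 2, 0); (0, 4, 0, 0); (1, 0, 0, 0))


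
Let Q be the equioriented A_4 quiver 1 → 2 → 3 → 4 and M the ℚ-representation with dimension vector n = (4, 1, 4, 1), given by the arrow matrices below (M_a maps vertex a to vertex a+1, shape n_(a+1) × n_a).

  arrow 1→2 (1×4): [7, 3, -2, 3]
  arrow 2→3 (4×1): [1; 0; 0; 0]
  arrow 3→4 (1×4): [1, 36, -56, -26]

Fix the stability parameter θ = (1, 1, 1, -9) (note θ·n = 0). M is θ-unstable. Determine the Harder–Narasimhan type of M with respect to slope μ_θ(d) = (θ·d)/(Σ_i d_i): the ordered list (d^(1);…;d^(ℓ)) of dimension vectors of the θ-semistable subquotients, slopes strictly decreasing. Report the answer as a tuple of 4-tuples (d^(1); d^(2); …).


Via rank(M_{q-1}∘⋯∘M_p): M ≅ I[1,1]^3, I[1,4], I[3,3]^3.
μ_θ-semistable layers: μ^(1)=1; μ^(2)=-3/2

((3, 0, 3, 0); (1, 1, 1, 1))


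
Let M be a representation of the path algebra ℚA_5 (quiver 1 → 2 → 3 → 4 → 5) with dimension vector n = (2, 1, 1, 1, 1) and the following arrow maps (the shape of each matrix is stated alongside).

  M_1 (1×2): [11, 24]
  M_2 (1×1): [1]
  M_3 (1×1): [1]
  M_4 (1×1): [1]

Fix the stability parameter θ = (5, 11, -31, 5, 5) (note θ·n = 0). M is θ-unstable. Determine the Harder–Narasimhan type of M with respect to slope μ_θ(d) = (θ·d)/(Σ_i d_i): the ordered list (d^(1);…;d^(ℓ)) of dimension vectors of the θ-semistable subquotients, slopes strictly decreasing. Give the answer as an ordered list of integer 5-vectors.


Barcode: M ≅ I[1,1], I[1,5]. HN layers by μ_θ (2 steps, strictly decreasing):
  μ^(1)=5; μ^(2)=-5

((1, 0, 0, 1, 1); (1, 1, 1, 0, 0))


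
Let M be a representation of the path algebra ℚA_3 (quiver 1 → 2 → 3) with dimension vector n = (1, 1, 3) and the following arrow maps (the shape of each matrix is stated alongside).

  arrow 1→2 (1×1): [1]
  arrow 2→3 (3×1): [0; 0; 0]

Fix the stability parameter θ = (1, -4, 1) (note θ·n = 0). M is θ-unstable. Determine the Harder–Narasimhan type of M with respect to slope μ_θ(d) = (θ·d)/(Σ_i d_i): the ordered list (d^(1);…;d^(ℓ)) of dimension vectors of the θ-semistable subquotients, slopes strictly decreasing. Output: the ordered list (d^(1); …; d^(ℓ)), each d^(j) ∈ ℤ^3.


Via rank(M_{q-1}∘⋯∘M_p): M ≅ I[1,2], I[3,3]^3.
μ_θ-semistable layers: μ^(1)=1; μ^(2)=-3/2

((0, 0, 3); (1, 1, 0))


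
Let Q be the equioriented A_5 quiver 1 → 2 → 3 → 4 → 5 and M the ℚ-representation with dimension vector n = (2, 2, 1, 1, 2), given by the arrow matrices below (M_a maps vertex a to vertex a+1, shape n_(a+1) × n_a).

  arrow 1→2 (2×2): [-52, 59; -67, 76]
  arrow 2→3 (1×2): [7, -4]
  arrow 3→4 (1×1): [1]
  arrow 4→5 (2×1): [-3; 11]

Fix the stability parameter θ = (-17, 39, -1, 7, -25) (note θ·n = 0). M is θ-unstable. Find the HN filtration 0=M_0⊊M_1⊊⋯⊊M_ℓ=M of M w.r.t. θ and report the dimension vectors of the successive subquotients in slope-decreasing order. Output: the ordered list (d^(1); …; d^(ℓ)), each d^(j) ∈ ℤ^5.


Via rank(M_{q-1}∘⋯∘M_p): M ≅ I[1,2], I[1,5], I[5,5].
μ_θ-semistable layers: μ^(1)=39; μ^(2)=5; μ^(3)=-17; μ^(4)=-25

((0, 1, 0, 0, 0); (0, 1, 1, 1, 1); (2, 0, 0, 0, 0); (0, 0, 0, 0, 1))


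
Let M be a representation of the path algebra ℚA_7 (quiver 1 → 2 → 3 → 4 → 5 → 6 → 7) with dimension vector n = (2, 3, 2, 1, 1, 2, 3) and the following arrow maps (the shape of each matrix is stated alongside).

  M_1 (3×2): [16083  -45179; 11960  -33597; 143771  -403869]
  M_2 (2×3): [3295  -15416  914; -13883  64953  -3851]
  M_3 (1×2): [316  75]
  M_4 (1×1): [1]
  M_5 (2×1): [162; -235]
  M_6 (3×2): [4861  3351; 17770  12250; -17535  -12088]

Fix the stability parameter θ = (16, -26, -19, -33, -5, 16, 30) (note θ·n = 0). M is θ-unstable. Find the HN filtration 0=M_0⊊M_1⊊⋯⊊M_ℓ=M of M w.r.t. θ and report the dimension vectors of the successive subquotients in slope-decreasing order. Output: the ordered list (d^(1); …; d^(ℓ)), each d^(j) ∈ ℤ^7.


Via rank(M_{q-1}∘⋯∘M_p): M ≅ I[1,3], I[1,7], I[2,2], I[6,7], I[7,7].
μ_θ-semistable layers: μ^(1)=30; μ^(2)=16; μ^(3)=-5; μ^(4)=-29/3; μ^(5)=-31/2; μ^(6)=-26

((0, 0, 0, 0, 0, 0, 3); (0, 0, 0, 0, 0, 2, 0); (0, 0, 0, 0, 1, 0, 0); (1, 1, 1, 0, 0, 0, 0); (1, 1, 1, 1, 0, 0, 0); (0, 1, 0, 0, 0, 0, 0))


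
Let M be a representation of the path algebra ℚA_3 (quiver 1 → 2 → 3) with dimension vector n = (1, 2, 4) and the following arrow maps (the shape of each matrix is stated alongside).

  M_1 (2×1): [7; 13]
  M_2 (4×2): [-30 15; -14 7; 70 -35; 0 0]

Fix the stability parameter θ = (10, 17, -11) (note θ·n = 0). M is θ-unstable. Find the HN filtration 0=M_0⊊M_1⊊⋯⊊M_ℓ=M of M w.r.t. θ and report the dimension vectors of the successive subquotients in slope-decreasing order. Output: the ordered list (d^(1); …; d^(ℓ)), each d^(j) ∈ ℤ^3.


Barcode: M ≅ I[1,3], I[2,2], I[3,3]^3. HN layers by μ_θ (3 steps, strictly decreasing):
  μ^(1)=17; μ^(2)=16/3; μ^(3)=-11

((0, 1, 0); (1, 1, 1); (0, 0, 3))


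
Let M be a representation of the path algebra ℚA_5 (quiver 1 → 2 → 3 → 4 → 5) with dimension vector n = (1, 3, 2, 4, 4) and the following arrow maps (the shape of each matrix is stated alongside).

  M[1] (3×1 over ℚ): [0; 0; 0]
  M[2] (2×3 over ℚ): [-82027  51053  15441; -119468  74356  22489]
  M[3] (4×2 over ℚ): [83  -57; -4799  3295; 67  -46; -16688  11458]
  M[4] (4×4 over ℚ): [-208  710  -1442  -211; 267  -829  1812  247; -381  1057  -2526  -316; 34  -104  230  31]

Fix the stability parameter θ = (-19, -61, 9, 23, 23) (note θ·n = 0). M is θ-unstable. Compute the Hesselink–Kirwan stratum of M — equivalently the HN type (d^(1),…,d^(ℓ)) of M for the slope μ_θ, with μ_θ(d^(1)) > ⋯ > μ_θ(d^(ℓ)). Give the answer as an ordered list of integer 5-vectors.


Interval decomposition of M: I[1,1], I[2,2], I[2,4]^2, I[4,5]^2, I[5,5]^2.
HN type (ℓ=4): μ^(1)=23; μ^(2)=9; μ^(3)=-19; μ^(4)=-61

((0, 0, 0, 4, 4); (0, 0, 2, 0, 0); (1, 0, 0, 0, 0); (0, 3, 0, 0, 0))


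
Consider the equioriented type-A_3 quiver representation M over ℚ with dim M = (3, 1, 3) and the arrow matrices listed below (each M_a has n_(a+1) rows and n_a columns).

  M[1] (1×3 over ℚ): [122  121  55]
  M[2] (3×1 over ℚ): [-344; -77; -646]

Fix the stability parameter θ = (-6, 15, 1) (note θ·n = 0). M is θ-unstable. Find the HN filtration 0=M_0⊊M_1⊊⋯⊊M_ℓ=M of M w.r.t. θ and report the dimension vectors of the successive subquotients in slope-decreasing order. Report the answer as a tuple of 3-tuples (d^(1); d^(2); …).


Via rank(M_{q-1}∘⋯∘M_p): M ≅ I[1,1]^2, I[1,3], I[3,3]^2.
μ_θ-semistable layers: μ^(1)=8; μ^(2)=1; μ^(3)=-6

((0, 1, 1); (0, 0, 2); (3, 0, 0))


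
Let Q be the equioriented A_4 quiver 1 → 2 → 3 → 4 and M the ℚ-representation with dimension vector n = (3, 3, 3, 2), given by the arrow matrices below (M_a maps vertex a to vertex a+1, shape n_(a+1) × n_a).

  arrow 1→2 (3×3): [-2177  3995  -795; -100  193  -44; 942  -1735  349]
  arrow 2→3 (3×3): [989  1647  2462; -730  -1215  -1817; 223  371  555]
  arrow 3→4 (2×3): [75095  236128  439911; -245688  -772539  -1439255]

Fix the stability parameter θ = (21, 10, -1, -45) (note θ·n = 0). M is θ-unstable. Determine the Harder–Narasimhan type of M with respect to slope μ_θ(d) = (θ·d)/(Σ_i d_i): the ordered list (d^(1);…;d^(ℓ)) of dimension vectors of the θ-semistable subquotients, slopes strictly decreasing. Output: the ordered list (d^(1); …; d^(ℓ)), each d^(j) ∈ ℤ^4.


Via rank(M_{q-1}∘⋯∘M_p): M ≅ I[1,3], I[1,4]^2.
μ_θ-semistable layers: μ^(1)=10; μ^(2)=-15/4

((1, 1, 1, 0); (2, 2, 2, 2))


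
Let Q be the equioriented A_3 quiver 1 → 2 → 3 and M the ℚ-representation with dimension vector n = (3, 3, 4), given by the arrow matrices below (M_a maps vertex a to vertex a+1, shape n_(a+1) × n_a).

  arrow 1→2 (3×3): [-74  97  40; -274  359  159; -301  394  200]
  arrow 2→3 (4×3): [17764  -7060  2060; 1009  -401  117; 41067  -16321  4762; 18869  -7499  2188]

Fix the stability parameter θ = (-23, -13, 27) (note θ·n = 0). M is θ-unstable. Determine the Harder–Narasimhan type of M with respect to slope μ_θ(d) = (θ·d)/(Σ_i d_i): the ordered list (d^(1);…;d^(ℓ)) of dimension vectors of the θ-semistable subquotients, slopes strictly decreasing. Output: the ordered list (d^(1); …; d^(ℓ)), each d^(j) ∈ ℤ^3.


Barcode: M ≅ I[1,2], I[1,3]^2, I[3,3]^2. HN layers by μ_θ (3 steps, strictly decreasing):
  μ^(1)=27; μ^(2)=-13; μ^(3)=-23

((0, 0, 4); (0, 3, 0); (3, 0, 0))


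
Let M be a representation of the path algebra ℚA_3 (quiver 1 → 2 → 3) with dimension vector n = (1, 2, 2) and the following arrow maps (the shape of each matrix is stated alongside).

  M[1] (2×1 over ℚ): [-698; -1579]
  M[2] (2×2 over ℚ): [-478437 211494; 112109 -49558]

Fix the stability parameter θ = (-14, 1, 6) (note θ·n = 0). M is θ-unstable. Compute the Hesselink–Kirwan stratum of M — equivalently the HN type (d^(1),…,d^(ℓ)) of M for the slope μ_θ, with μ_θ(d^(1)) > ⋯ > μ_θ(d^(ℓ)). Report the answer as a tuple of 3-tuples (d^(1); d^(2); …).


Barcode: M ≅ I[1,2], I[2,3], I[3,3]. HN layers by μ_θ (3 steps, strictly decreasing):
  μ^(1)=6; μ^(2)=1; μ^(3)=-14

((0, 0, 2); (0, 2, 0); (1, 0, 0))


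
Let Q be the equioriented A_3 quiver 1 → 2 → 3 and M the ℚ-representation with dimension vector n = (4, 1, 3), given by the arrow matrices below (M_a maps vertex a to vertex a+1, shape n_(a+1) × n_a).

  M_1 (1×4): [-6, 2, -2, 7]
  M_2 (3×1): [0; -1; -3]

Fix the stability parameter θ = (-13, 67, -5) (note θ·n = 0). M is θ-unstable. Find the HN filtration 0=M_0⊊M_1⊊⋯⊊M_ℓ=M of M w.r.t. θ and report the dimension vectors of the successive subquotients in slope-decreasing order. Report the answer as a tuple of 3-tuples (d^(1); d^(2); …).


Via rank(M_{q-1}∘⋯∘M_p): M ≅ I[1,1]^3, I[1,3], I[3,3]^2.
μ_θ-semistable layers: μ^(1)=31; μ^(2)=-5; μ^(3)=-13

((0, 1, 1); (0, 0, 2); (4, 0, 0))


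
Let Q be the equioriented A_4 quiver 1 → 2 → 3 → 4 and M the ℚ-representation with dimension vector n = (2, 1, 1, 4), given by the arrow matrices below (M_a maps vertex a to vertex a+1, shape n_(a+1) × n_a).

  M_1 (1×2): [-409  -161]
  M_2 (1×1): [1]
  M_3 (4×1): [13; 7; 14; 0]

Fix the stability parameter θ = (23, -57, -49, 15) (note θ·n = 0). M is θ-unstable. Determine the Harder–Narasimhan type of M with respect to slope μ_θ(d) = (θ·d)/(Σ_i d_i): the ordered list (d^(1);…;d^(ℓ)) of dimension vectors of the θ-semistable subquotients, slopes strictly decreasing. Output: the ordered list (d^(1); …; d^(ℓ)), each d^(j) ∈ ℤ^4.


Barcode: M ≅ I[1,1], I[1,4], I[4,4]^3. HN layers by μ_θ (3 steps, strictly decreasing):
  μ^(1)=23; μ^(2)=15; μ^(3)=-83/3

((1, 0, 0, 0); (0, 0, 0, 4); (1, 1, 1, 0))


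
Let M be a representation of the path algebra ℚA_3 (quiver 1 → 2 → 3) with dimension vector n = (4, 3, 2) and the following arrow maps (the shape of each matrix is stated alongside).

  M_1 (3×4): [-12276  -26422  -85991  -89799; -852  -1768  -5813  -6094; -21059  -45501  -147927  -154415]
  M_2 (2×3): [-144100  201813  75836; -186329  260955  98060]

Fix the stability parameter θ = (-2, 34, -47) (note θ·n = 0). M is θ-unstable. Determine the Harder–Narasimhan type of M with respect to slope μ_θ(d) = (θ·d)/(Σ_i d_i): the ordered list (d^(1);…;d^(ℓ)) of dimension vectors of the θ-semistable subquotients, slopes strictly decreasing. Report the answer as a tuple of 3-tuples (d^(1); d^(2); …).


Interval decomposition of M: I[1,1], I[1,2], I[1,3]^2.
HN type (ℓ=3): μ^(1)=34; μ^(2)=-2; μ^(3)=-5

((0, 1, 0); (2, 0, 0); (2, 2, 2))


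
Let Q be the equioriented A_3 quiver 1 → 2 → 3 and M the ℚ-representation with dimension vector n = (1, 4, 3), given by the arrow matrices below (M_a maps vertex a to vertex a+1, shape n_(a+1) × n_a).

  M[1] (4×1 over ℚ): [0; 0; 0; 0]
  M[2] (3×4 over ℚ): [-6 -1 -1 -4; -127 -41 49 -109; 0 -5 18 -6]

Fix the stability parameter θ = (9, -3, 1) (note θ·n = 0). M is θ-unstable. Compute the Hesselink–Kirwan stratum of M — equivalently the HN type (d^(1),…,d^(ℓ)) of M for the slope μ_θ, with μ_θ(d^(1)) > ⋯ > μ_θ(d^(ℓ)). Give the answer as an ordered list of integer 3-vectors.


Barcode: M ≅ I[1,1], I[2,2], I[2,3]^3. HN layers by μ_θ (3 steps, strictly decreasing):
  μ^(1)=9; μ^(2)=1; μ^(3)=-3

((1, 0, 0); (0, 0, 3); (0, 4, 0))


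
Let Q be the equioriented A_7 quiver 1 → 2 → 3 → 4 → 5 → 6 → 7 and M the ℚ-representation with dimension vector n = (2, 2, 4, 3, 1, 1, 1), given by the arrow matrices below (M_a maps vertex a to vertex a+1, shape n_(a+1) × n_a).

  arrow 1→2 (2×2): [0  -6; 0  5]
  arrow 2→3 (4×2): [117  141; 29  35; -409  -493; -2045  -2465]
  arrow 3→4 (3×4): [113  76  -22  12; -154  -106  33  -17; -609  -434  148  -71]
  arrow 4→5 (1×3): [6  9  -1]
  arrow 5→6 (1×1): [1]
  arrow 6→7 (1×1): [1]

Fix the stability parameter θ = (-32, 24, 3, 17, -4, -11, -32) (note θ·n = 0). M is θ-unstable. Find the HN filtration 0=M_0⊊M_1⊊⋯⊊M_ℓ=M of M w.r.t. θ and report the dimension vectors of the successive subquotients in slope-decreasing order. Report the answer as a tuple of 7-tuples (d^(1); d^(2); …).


Interval decomposition of M: I[1,1], I[1,7], I[2,4], I[3,3], I[3,4].
HN type (ℓ=5): μ^(1)=17; μ^(2)=27/2; μ^(3)=3; μ^(4)=-1/2; μ^(5)=-32

((0, 0, 0, 2, 0, 0, 0); (0, 1, 1, 0, 0, 0, 0); (0, 0, 2, 0, 0, 0, 0); (0, 1, 1, 1, 1, 1, 1); (2, 0, 0, 0, 0, 0, 0))


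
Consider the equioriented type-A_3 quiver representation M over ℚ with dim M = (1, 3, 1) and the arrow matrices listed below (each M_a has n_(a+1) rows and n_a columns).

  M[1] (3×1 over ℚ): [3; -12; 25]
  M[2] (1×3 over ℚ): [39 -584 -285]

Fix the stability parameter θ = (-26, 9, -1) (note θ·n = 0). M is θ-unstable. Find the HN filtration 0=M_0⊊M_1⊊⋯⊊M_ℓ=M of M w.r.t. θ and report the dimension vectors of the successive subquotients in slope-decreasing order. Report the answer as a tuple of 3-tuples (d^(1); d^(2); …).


Via rank(M_{q-1}∘⋯∘M_p): M ≅ I[1,2], I[2,2], I[2,3].
μ_θ-semistable layers: μ^(1)=9; μ^(2)=4; μ^(3)=-26

((0, 2, 0); (0, 1, 1); (1, 0, 0))


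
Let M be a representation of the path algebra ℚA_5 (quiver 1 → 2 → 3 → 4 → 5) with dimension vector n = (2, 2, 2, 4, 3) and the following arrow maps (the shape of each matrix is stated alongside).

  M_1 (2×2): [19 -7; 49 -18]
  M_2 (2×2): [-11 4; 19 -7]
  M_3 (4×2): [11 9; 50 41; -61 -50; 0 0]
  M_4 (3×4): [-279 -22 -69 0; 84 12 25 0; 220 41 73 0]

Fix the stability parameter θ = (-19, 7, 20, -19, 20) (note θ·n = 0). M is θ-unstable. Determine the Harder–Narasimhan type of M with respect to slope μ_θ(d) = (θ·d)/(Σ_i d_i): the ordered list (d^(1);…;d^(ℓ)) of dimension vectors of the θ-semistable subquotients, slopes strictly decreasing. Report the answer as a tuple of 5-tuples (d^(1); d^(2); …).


Interval decomposition of M: I[1,5]^2, I[4,4], I[4,5].
HN type (ℓ=3): μ^(1)=20; μ^(2)=8/3; μ^(3)=-19

((0, 0, 0, 0, 3); (0, 2, 2, 2, 0); (2, 0, 0, 2, 0))


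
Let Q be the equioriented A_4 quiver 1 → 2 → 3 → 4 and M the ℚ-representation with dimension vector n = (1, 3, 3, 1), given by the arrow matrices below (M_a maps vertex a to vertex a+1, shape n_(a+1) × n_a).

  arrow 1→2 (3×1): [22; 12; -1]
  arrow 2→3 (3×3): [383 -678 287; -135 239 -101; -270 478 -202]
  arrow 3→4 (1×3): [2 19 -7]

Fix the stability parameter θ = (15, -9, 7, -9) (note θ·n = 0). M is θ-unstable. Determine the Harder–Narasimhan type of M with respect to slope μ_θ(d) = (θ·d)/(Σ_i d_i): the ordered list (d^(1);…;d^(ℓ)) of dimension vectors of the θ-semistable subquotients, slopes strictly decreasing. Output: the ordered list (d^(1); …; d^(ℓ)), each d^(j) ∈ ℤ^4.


Via rank(M_{q-1}∘⋯∘M_p): M ≅ I[1,4], I[2,2], I[2,3], I[3,3].
μ_θ-semistable layers: μ^(1)=7; μ^(2)=1; μ^(3)=-9

((0, 0, 2, 0); (1, 1, 1, 1); (0, 2, 0, 0))


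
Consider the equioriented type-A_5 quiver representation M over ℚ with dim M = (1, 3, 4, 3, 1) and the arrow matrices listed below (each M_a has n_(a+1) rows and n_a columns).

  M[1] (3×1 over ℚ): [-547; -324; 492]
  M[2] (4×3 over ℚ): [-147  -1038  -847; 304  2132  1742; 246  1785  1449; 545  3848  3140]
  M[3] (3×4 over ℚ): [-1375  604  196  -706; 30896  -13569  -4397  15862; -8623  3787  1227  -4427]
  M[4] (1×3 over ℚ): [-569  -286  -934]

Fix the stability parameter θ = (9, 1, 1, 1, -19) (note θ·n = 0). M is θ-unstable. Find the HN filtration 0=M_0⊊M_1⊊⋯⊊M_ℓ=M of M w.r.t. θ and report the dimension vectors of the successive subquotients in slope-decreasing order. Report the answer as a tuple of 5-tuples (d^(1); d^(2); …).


Via rank(M_{q-1}∘⋯∘M_p): M ≅ I[1,5], I[2,4]^2, I[3,3].
μ_θ-semistable layers: μ^(1)=1; μ^(2)=-7/5

((0, 2, 3, 2, 0); (1, 1, 1, 1, 1))


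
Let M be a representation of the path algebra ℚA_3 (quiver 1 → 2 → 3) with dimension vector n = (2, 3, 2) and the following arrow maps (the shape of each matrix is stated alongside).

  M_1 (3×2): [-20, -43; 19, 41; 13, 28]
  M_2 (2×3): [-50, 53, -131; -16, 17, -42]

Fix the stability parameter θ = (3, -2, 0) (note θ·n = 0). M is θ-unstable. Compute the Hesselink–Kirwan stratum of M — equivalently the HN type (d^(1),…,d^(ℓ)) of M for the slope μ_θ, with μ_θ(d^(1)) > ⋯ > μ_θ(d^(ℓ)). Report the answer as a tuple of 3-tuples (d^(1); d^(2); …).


Barcode: M ≅ I[1,3]^2, I[2,2]. HN layers by μ_θ (2 steps, strictly decreasing):
  μ^(1)=1/3; μ^(2)=-2

((2, 2, 2); (0, 1, 0))


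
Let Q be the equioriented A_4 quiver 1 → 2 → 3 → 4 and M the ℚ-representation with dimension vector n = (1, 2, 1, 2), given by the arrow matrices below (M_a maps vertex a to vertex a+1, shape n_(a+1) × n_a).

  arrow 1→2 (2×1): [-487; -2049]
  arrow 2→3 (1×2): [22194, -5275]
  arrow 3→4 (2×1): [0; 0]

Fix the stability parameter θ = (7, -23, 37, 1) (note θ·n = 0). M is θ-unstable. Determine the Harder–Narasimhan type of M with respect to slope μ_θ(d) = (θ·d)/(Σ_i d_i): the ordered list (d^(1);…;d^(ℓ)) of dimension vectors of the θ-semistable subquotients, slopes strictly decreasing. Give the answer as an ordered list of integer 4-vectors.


Via rank(M_{q-1}∘⋯∘M_p): M ≅ I[1,3], I[2,2], I[4,4]^2.
μ_θ-semistable layers: μ^(1)=37; μ^(2)=1; μ^(3)=-8; μ^(4)=-23

((0, 0, 1, 0); (0, 0, 0, 2); (1, 1, 0, 0); (0, 1, 0, 0))


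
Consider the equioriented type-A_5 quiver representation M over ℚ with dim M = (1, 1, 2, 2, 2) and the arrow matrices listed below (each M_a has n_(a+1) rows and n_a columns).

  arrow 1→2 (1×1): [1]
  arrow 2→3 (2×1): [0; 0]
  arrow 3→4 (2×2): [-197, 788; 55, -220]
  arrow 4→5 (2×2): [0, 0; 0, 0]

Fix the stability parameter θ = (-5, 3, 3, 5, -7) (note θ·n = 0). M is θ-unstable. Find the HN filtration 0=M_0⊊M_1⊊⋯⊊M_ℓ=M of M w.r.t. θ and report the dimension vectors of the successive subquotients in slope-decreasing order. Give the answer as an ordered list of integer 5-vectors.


Via rank(M_{q-1}∘⋯∘M_p): M ≅ I[1,2], I[3,3], I[3,4], I[4,4], I[5,5]^2.
μ_θ-semistable layers: μ^(1)=5; μ^(2)=3; μ^(3)=-5; μ^(4)=-7

((0, 0, 0, 2, 0); (0, 1, 2, 0, 0); (1, 0, 0, 0, 0); (0, 0, 0, 0, 2))


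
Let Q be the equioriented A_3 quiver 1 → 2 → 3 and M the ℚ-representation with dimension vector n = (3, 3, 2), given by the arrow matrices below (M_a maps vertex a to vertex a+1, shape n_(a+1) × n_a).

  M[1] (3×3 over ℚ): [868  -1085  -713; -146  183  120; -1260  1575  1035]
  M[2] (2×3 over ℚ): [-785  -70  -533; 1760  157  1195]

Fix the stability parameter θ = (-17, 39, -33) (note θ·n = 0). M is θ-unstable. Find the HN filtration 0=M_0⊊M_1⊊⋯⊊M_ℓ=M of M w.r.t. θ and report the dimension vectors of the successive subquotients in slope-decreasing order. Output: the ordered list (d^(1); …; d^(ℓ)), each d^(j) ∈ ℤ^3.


Interval decomposition of M: I[1,1], I[1,2], I[1,3], I[2,3].
HN type (ℓ=3): μ^(1)=39; μ^(2)=3; μ^(3)=-17

((0, 1, 0); (0, 2, 2); (3, 0, 0))


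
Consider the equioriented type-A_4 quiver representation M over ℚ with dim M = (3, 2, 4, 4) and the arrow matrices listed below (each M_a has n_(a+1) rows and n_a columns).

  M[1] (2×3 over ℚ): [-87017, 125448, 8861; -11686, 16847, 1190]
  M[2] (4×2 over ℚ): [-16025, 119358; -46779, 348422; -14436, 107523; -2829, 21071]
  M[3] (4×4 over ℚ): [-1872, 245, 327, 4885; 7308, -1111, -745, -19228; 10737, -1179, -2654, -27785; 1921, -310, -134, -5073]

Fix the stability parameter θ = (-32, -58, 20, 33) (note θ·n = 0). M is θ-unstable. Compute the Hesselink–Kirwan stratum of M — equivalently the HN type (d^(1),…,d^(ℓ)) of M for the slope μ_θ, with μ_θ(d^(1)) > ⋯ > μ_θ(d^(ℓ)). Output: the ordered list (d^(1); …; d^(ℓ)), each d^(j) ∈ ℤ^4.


Barcode: M ≅ I[1,1], I[1,4]^2, I[3,4]^2. HN layers by μ_θ (4 steps, strictly decreasing):
  μ^(1)=33; μ^(2)=20; μ^(3)=-32; μ^(4)=-45

((0, 0, 0, 4); (0, 0, 4, 0); (1, 0, 0, 0); (2, 2, 0, 0))
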